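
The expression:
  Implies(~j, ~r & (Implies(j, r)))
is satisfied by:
  {j: True, r: False}
  {r: False, j: False}
  {r: True, j: True}


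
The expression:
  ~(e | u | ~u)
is never true.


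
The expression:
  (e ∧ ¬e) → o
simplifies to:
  True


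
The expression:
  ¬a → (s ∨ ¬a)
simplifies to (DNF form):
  True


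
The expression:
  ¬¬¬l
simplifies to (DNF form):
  ¬l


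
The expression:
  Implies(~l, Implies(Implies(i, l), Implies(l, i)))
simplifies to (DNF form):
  True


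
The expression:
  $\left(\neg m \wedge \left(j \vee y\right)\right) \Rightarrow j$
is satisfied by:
  {m: True, j: True, y: False}
  {m: True, j: False, y: False}
  {j: True, m: False, y: False}
  {m: False, j: False, y: False}
  {y: True, m: True, j: True}
  {y: True, m: True, j: False}
  {y: True, j: True, m: False}


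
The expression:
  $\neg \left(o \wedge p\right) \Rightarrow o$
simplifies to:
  $o$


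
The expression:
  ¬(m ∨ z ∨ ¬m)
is never true.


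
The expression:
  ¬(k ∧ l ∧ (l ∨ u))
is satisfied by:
  {l: False, k: False}
  {k: True, l: False}
  {l: True, k: False}


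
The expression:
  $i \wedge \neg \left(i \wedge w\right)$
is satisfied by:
  {i: True, w: False}


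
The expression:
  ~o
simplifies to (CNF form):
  ~o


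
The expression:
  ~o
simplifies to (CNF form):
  ~o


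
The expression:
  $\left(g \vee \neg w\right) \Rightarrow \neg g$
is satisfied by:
  {g: False}


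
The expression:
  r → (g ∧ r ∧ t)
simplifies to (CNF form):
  (g ∨ ¬r) ∧ (t ∨ ¬r)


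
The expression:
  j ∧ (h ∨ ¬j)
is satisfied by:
  {h: True, j: True}


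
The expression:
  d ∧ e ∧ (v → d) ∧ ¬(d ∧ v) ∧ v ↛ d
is never true.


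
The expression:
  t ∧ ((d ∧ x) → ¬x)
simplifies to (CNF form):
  t ∧ (¬d ∨ ¬x)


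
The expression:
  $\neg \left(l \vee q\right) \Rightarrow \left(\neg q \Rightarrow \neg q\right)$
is always true.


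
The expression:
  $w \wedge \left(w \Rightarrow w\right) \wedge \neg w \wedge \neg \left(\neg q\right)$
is never true.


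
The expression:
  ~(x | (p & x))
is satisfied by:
  {x: False}


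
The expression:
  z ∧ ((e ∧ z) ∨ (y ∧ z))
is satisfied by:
  {z: True, y: True, e: True}
  {z: True, y: True, e: False}
  {z: True, e: True, y: False}


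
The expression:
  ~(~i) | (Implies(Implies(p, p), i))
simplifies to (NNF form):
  i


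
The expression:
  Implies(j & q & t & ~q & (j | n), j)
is always true.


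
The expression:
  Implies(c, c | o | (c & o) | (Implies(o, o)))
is always true.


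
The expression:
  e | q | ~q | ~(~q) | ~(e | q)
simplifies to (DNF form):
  True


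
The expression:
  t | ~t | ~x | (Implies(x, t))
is always true.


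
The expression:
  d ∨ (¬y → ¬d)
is always true.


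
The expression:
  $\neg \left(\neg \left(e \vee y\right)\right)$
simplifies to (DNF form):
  $e \vee y$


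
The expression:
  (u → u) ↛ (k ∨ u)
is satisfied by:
  {u: False, k: False}


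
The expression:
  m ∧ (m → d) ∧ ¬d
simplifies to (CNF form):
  False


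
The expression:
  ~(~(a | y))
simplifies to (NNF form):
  a | y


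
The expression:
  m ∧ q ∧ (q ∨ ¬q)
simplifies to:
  m ∧ q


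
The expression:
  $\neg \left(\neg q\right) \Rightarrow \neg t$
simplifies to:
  $\neg q \vee \neg t$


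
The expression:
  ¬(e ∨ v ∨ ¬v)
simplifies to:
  False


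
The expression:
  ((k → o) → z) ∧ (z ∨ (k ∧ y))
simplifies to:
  z ∨ (k ∧ y ∧ ¬o)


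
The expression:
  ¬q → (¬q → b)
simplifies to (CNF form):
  b ∨ q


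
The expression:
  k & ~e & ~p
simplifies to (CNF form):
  k & ~e & ~p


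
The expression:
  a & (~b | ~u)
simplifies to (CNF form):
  a & (~b | ~u)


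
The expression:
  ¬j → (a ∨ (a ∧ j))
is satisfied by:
  {a: True, j: True}
  {a: True, j: False}
  {j: True, a: False}


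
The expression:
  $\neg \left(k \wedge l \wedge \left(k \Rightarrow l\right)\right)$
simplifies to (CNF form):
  $\neg k \vee \neg l$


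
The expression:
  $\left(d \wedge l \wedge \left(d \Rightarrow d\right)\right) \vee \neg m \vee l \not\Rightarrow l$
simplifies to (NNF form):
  $\left(d \wedge l\right) \vee \neg m$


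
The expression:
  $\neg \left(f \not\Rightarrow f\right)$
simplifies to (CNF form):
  $\text{True}$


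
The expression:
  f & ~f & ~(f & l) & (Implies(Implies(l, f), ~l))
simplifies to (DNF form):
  False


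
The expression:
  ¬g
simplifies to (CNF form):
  ¬g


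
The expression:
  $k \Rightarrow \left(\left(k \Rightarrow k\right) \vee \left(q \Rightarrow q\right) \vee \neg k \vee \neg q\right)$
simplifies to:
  $\text{True}$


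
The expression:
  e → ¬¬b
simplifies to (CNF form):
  b ∨ ¬e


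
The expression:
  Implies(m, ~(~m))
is always true.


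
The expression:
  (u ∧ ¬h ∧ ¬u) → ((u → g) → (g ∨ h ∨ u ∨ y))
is always true.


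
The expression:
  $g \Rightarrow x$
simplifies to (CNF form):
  $x \vee \neg g$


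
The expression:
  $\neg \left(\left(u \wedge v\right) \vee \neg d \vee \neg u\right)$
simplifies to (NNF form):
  $d \wedge u \wedge \neg v$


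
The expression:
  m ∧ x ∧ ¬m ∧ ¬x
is never true.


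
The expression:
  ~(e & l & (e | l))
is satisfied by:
  {l: False, e: False}
  {e: True, l: False}
  {l: True, e: False}


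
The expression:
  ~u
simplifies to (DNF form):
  ~u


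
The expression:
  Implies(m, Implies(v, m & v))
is always true.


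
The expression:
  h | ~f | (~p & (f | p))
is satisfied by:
  {h: True, p: False, f: False}
  {p: False, f: False, h: False}
  {f: True, h: True, p: False}
  {f: True, p: False, h: False}
  {h: True, p: True, f: False}
  {p: True, h: False, f: False}
  {f: True, p: True, h: True}


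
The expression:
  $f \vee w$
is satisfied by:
  {w: True, f: True}
  {w: True, f: False}
  {f: True, w: False}


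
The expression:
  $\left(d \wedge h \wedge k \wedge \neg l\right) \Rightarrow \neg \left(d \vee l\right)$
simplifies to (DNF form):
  $l \vee \neg d \vee \neg h \vee \neg k$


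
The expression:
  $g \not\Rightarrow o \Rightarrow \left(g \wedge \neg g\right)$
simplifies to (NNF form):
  $o \vee \neg g$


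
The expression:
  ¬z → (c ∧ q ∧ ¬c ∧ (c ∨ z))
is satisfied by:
  {z: True}


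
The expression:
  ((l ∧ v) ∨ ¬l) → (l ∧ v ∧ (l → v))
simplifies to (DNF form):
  l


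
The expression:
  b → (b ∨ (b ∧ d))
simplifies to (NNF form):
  True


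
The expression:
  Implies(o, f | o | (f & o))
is always true.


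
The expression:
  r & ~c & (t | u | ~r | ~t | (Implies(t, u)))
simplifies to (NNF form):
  r & ~c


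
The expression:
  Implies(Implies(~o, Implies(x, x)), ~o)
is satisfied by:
  {o: False}


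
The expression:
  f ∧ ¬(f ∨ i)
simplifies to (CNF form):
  False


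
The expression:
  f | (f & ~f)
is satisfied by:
  {f: True}


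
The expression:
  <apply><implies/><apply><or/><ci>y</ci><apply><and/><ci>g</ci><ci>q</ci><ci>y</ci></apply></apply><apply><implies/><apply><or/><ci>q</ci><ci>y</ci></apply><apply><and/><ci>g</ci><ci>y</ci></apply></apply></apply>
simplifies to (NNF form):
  <apply><or/><ci>g</ci><apply><not/><ci>y</ci></apply></apply>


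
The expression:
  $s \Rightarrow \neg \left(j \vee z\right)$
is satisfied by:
  {j: False, s: False, z: False}
  {z: True, j: False, s: False}
  {j: True, z: False, s: False}
  {z: True, j: True, s: False}
  {s: True, z: False, j: False}


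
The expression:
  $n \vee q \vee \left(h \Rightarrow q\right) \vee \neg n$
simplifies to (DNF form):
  $\text{True}$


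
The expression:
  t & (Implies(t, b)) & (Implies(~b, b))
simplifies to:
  b & t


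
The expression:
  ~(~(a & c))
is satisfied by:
  {a: True, c: True}


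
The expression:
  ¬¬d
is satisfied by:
  {d: True}


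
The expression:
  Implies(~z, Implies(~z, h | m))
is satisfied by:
  {z: True, m: True, h: True}
  {z: True, m: True, h: False}
  {z: True, h: True, m: False}
  {z: True, h: False, m: False}
  {m: True, h: True, z: False}
  {m: True, h: False, z: False}
  {h: True, m: False, z: False}


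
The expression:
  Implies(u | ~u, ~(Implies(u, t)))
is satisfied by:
  {u: True, t: False}


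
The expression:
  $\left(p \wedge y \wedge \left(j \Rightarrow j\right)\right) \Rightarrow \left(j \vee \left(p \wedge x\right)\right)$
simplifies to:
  $j \vee x \vee \neg p \vee \neg y$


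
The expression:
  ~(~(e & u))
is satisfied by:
  {e: True, u: True}


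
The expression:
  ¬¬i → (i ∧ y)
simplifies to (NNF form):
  y ∨ ¬i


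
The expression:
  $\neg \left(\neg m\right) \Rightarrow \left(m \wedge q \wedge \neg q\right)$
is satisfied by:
  {m: False}


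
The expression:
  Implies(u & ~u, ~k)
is always true.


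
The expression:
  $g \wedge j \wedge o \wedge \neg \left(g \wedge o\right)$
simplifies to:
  $\text{False}$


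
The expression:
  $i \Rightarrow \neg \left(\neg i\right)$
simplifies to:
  $\text{True}$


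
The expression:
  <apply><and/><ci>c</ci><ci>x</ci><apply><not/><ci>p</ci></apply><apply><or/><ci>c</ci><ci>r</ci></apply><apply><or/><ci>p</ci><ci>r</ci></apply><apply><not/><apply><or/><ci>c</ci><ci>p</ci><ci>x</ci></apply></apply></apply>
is never true.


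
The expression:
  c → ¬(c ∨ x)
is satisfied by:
  {c: False}


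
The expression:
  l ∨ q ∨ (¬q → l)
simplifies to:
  l ∨ q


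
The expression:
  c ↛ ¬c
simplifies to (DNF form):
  c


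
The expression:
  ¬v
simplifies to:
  ¬v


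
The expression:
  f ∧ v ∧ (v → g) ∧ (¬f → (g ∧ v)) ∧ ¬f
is never true.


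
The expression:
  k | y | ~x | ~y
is always true.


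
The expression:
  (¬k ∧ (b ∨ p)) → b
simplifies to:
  b ∨ k ∨ ¬p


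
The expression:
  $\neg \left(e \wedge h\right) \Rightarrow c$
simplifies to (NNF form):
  $c \vee \left(e \wedge h\right)$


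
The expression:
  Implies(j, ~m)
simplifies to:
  ~j | ~m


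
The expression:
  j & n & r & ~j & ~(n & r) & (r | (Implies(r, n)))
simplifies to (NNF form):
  False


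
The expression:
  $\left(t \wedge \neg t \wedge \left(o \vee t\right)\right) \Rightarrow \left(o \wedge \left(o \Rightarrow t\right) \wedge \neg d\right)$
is always true.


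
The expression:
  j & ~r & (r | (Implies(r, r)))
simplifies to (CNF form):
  j & ~r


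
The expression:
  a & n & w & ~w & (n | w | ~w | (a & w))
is never true.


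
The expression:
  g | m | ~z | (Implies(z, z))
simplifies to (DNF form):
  True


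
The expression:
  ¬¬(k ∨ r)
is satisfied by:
  {r: True, k: True}
  {r: True, k: False}
  {k: True, r: False}


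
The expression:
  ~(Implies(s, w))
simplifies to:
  s & ~w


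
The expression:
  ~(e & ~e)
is always true.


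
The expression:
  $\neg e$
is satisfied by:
  {e: False}


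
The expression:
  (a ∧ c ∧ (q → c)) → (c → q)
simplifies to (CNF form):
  q ∨ ¬a ∨ ¬c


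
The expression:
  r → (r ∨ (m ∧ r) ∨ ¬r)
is always true.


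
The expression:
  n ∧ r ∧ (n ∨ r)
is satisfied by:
  {r: True, n: True}


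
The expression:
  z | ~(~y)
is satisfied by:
  {y: True, z: True}
  {y: True, z: False}
  {z: True, y: False}


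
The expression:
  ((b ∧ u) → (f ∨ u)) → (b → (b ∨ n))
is always true.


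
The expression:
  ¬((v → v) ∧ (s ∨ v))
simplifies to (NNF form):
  ¬s ∧ ¬v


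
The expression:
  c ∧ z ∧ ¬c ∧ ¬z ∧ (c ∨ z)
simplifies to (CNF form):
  False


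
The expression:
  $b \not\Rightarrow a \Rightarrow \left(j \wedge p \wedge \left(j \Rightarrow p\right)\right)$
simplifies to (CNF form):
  $\left(a \vee j \vee \neg b\right) \wedge \left(a \vee p \vee \neg b\right)$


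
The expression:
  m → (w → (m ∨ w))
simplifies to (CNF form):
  True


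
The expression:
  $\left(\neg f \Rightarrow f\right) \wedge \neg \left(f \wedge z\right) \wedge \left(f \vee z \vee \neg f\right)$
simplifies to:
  $f \wedge \neg z$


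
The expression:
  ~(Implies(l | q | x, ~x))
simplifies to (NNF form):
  x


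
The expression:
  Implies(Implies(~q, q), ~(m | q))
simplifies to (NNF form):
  ~q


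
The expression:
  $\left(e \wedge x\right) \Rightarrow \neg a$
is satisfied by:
  {x: False, e: False, a: False}
  {a: True, x: False, e: False}
  {e: True, x: False, a: False}
  {a: True, e: True, x: False}
  {x: True, a: False, e: False}
  {a: True, x: True, e: False}
  {e: True, x: True, a: False}


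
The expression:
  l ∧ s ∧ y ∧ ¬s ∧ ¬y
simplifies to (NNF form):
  False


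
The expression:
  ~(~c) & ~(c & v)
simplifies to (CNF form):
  c & ~v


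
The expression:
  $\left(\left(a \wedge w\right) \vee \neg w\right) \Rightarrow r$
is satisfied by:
  {r: True, w: True, a: False}
  {r: True, a: False, w: False}
  {r: True, w: True, a: True}
  {r: True, a: True, w: False}
  {w: True, a: False, r: False}


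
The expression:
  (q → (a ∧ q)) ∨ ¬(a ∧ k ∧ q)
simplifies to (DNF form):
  True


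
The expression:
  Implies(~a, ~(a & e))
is always true.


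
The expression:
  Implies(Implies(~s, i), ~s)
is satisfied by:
  {s: False}


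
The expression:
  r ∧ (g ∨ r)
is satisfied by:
  {r: True}


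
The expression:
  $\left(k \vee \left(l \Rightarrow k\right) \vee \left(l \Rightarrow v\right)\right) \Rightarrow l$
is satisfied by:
  {l: True}


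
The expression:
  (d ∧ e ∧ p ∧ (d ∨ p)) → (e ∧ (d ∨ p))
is always true.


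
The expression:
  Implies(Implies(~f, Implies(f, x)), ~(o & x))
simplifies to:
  ~o | ~x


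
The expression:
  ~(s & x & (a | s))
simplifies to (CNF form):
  ~s | ~x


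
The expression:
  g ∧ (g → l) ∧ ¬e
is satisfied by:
  {g: True, l: True, e: False}


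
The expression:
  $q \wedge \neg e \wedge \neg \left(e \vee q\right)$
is never true.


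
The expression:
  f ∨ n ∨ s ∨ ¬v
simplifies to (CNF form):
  f ∨ n ∨ s ∨ ¬v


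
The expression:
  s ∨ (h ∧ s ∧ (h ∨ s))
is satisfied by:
  {s: True}


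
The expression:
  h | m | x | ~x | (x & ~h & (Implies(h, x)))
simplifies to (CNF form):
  True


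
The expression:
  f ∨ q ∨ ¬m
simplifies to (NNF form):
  f ∨ q ∨ ¬m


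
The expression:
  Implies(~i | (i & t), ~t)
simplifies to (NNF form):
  ~t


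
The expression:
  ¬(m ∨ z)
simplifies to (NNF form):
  ¬m ∧ ¬z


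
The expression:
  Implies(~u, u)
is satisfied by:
  {u: True}


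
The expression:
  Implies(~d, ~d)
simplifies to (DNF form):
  True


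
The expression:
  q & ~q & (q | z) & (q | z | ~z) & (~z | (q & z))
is never true.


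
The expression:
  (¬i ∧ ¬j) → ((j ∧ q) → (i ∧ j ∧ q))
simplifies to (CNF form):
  True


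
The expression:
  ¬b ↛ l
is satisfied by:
  {l: True, b: False}
  {b: False, l: False}
  {b: True, l: True}


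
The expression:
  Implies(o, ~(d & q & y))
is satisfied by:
  {o: False, q: False, d: False, y: False}
  {y: True, o: False, q: False, d: False}
  {d: True, o: False, q: False, y: False}
  {y: True, d: True, o: False, q: False}
  {q: True, y: False, o: False, d: False}
  {y: True, q: True, o: False, d: False}
  {d: True, q: True, y: False, o: False}
  {y: True, d: True, q: True, o: False}
  {o: True, d: False, q: False, y: False}
  {y: True, o: True, d: False, q: False}
  {d: True, o: True, y: False, q: False}
  {y: True, d: True, o: True, q: False}
  {q: True, o: True, d: False, y: False}
  {y: True, q: True, o: True, d: False}
  {d: True, q: True, o: True, y: False}


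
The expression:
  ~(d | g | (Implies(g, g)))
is never true.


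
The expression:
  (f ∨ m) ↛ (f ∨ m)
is never true.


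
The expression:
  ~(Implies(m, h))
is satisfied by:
  {m: True, h: False}


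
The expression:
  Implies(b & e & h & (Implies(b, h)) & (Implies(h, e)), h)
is always true.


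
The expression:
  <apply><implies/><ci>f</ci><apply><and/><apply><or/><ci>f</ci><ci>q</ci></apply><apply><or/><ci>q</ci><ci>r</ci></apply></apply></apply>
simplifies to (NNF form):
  <apply><or/><ci>q</ci><ci>r</ci><apply><not/><ci>f</ci></apply></apply>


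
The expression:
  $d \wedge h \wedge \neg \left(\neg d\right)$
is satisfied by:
  {h: True, d: True}


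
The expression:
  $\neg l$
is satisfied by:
  {l: False}


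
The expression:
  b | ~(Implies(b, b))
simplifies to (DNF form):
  b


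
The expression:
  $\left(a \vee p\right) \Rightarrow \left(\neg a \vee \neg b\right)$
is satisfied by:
  {a: False, b: False}
  {b: True, a: False}
  {a: True, b: False}


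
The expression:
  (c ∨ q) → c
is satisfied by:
  {c: True, q: False}
  {q: False, c: False}
  {q: True, c: True}


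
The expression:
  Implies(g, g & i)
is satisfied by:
  {i: True, g: False}
  {g: False, i: False}
  {g: True, i: True}


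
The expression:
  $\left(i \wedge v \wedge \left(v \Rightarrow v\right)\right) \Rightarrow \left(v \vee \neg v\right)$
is always true.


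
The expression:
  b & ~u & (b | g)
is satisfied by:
  {b: True, u: False}


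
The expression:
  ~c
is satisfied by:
  {c: False}


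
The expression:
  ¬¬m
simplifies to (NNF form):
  m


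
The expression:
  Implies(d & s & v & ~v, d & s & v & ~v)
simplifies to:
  True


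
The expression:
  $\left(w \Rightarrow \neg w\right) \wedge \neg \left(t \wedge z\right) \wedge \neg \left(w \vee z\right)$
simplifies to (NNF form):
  $\neg w \wedge \neg z$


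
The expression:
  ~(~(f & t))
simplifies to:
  f & t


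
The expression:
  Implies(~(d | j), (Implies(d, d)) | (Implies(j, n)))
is always true.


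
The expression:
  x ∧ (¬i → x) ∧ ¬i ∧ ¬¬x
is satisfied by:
  {x: True, i: False}


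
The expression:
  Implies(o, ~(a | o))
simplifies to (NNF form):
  ~o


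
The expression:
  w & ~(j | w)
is never true.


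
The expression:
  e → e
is always true.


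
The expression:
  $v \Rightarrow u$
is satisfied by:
  {u: True, v: False}
  {v: False, u: False}
  {v: True, u: True}


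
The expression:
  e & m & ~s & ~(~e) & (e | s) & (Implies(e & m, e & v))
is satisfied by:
  {m: True, e: True, v: True, s: False}


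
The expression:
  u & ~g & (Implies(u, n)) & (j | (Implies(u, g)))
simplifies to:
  j & n & u & ~g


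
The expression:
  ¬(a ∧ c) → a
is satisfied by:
  {a: True}


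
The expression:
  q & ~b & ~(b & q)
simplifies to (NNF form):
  q & ~b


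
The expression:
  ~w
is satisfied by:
  {w: False}


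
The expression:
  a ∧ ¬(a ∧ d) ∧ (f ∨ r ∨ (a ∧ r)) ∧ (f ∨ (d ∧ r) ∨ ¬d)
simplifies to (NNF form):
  a ∧ ¬d ∧ (f ∨ r)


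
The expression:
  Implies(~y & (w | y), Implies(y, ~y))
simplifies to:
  True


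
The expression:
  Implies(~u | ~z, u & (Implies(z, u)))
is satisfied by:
  {u: True}


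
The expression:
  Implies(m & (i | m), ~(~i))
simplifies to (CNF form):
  i | ~m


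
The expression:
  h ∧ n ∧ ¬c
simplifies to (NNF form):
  h ∧ n ∧ ¬c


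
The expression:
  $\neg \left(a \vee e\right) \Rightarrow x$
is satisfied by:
  {a: True, x: True, e: True}
  {a: True, x: True, e: False}
  {a: True, e: True, x: False}
  {a: True, e: False, x: False}
  {x: True, e: True, a: False}
  {x: True, e: False, a: False}
  {e: True, x: False, a: False}


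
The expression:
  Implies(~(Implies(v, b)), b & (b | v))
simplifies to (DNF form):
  b | ~v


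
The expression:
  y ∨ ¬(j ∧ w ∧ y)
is always true.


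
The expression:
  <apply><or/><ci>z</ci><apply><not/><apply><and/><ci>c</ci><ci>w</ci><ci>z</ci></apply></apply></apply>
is always true.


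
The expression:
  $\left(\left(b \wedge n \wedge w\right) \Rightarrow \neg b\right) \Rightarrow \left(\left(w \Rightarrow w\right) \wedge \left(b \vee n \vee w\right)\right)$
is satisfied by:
  {n: True, b: True, w: True}
  {n: True, b: True, w: False}
  {n: True, w: True, b: False}
  {n: True, w: False, b: False}
  {b: True, w: True, n: False}
  {b: True, w: False, n: False}
  {w: True, b: False, n: False}


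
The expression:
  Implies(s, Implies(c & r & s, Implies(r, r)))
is always true.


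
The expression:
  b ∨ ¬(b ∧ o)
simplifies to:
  True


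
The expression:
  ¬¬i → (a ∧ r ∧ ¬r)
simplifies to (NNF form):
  ¬i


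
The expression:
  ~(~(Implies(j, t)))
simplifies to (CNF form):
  t | ~j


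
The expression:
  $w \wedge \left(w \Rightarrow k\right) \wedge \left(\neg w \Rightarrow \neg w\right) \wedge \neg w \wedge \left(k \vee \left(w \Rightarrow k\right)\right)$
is never true.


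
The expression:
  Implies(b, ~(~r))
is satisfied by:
  {r: True, b: False}
  {b: False, r: False}
  {b: True, r: True}


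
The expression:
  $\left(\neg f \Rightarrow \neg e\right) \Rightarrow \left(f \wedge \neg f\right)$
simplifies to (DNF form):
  $e \wedge \neg f$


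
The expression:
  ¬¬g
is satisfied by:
  {g: True}


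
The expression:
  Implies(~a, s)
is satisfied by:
  {a: True, s: True}
  {a: True, s: False}
  {s: True, a: False}


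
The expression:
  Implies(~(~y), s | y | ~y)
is always true.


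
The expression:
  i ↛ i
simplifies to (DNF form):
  False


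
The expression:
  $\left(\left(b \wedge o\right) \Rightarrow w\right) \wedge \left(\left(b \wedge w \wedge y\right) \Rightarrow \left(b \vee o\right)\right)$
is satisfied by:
  {w: True, o: False, b: False}
  {w: False, o: False, b: False}
  {b: True, w: True, o: False}
  {b: True, w: False, o: False}
  {o: True, w: True, b: False}
  {o: True, w: False, b: False}
  {o: True, b: True, w: True}


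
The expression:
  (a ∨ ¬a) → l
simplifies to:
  l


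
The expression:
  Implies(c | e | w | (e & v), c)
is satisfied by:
  {c: True, w: False, e: False}
  {c: True, e: True, w: False}
  {c: True, w: True, e: False}
  {c: True, e: True, w: True}
  {e: False, w: False, c: False}


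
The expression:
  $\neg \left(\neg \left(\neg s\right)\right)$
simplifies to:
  $\neg s$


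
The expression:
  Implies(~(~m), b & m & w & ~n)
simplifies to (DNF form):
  ~m | (b & w & ~n)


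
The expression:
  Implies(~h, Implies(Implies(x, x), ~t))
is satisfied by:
  {h: True, t: False}
  {t: False, h: False}
  {t: True, h: True}


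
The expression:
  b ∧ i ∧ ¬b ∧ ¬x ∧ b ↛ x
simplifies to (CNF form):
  False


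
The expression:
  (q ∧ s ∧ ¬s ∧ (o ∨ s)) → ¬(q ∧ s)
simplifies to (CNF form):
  True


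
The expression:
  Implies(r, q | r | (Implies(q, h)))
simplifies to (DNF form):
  True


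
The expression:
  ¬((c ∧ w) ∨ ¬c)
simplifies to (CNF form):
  c ∧ ¬w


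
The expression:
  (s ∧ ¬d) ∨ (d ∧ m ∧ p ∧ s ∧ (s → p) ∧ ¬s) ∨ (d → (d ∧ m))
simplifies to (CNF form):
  m ∨ ¬d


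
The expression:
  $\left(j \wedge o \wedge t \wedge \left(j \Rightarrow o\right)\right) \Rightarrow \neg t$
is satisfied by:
  {o: False, t: False, j: False}
  {j: True, o: False, t: False}
  {t: True, o: False, j: False}
  {j: True, t: True, o: False}
  {o: True, j: False, t: False}
  {j: True, o: True, t: False}
  {t: True, o: True, j: False}


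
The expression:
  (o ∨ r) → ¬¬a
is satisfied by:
  {a: True, r: False, o: False}
  {a: True, o: True, r: False}
  {a: True, r: True, o: False}
  {a: True, o: True, r: True}
  {o: False, r: False, a: False}


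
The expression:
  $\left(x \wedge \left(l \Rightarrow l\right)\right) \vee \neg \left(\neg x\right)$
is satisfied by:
  {x: True}


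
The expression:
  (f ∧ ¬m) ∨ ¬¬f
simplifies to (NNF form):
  f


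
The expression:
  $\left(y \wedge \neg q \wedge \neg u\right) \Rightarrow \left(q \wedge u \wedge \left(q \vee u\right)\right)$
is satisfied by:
  {q: True, u: True, y: False}
  {q: True, u: False, y: False}
  {u: True, q: False, y: False}
  {q: False, u: False, y: False}
  {y: True, q: True, u: True}
  {y: True, q: True, u: False}
  {y: True, u: True, q: False}


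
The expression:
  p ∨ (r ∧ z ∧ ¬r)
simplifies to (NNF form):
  p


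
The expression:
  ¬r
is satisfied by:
  {r: False}


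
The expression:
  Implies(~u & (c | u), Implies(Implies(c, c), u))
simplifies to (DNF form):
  u | ~c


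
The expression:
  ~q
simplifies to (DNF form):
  ~q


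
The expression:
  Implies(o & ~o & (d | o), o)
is always true.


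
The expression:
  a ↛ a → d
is always true.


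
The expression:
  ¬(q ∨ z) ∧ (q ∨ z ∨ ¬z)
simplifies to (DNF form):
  ¬q ∧ ¬z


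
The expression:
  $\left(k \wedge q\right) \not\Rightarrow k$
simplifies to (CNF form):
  $\text{False}$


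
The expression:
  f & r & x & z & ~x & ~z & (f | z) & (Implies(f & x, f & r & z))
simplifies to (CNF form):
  False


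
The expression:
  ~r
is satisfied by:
  {r: False}


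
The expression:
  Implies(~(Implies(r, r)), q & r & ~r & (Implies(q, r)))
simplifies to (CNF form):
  True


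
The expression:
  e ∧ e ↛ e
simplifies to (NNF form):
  False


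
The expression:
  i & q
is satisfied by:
  {i: True, q: True}


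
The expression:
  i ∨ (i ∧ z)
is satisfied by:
  {i: True}


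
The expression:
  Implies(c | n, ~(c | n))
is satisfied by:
  {n: False, c: False}


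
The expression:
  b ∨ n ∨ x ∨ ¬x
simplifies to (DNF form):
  True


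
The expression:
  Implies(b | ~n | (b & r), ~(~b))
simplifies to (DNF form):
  b | n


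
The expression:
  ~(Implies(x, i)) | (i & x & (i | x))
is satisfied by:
  {x: True}


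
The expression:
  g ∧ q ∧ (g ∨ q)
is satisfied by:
  {g: True, q: True}


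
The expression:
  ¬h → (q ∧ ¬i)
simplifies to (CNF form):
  (h ∨ q) ∧ (h ∨ ¬i)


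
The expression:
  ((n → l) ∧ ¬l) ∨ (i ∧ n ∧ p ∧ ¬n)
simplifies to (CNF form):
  ¬l ∧ ¬n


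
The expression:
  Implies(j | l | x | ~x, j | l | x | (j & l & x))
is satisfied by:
  {x: True, l: True, j: True}
  {x: True, l: True, j: False}
  {x: True, j: True, l: False}
  {x: True, j: False, l: False}
  {l: True, j: True, x: False}
  {l: True, j: False, x: False}
  {j: True, l: False, x: False}


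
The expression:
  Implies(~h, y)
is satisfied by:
  {y: True, h: True}
  {y: True, h: False}
  {h: True, y: False}


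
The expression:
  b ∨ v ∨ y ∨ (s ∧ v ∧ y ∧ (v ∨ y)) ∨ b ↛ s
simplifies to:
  b ∨ v ∨ y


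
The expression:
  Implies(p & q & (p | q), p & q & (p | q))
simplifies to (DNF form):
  True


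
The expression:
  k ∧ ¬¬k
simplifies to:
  k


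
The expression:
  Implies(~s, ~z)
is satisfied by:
  {s: True, z: False}
  {z: False, s: False}
  {z: True, s: True}


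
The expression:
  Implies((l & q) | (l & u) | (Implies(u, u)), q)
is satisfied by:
  {q: True}


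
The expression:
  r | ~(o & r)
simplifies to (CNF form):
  True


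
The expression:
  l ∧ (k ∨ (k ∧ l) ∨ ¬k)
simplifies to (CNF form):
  l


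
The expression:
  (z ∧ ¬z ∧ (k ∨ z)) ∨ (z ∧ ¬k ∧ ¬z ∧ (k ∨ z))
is never true.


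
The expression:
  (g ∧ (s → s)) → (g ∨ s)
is always true.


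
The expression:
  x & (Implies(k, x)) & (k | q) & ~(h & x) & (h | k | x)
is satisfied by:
  {k: True, q: True, x: True, h: False}
  {k: True, x: True, h: False, q: False}
  {q: True, x: True, h: False, k: False}


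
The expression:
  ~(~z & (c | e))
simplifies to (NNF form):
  z | (~c & ~e)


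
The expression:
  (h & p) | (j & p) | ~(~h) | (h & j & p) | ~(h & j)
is always true.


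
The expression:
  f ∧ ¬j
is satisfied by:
  {f: True, j: False}


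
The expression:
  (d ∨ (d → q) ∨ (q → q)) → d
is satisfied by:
  {d: True}


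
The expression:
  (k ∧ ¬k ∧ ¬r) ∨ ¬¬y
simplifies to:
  y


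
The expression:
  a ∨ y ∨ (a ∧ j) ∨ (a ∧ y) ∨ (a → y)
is always true.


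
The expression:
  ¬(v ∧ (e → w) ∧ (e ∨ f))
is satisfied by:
  {f: False, w: False, v: False, e: False}
  {e: True, f: False, w: False, v: False}
  {w: True, e: False, f: False, v: False}
  {e: True, w: True, f: False, v: False}
  {f: True, e: False, w: False, v: False}
  {e: True, f: True, w: False, v: False}
  {w: True, f: True, e: False, v: False}
  {e: True, w: True, f: True, v: False}
  {v: True, e: False, f: False, w: False}
  {v: True, e: True, f: False, w: False}
  {v: True, w: True, e: False, f: False}
  {v: True, e: True, f: True, w: False}


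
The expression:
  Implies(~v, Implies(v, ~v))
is always true.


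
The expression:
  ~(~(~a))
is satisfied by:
  {a: False}


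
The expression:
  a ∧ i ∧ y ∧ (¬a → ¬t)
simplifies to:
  a ∧ i ∧ y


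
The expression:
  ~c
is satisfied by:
  {c: False}


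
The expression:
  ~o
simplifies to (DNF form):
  ~o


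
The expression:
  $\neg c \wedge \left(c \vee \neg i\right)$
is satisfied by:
  {i: False, c: False}


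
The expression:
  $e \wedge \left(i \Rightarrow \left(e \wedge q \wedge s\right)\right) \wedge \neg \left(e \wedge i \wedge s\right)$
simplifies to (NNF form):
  $e \wedge \neg i$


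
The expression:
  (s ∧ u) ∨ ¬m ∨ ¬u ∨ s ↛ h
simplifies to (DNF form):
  s ∨ ¬m ∨ ¬u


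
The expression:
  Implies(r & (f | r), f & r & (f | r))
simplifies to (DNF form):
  f | ~r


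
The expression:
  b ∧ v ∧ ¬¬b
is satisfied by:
  {b: True, v: True}


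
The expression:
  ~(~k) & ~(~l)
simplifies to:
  k & l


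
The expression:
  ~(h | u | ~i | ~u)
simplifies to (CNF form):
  False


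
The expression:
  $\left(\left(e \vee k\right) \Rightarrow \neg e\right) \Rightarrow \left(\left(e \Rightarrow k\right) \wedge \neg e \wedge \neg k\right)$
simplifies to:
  $e \vee \neg k$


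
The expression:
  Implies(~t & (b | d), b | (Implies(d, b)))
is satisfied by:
  {b: True, t: True, d: False}
  {b: True, t: False, d: False}
  {t: True, b: False, d: False}
  {b: False, t: False, d: False}
  {b: True, d: True, t: True}
  {b: True, d: True, t: False}
  {d: True, t: True, b: False}


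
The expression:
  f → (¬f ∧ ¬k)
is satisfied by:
  {f: False}


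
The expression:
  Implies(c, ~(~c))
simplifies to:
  True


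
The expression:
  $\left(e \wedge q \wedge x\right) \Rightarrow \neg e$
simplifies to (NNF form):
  $\neg e \vee \neg q \vee \neg x$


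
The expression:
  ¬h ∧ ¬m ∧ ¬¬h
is never true.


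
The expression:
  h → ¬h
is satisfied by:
  {h: False}


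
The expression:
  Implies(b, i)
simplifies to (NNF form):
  i | ~b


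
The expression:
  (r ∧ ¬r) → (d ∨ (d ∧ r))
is always true.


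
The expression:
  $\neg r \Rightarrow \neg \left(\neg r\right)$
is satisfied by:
  {r: True}


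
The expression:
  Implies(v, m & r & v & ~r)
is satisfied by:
  {v: False}


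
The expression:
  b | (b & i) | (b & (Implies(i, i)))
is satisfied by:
  {b: True}


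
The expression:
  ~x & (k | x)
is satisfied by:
  {k: True, x: False}


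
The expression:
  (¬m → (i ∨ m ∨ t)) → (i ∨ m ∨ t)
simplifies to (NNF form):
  True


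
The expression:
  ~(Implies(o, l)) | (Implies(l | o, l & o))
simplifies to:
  o | ~l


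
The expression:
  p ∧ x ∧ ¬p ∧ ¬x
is never true.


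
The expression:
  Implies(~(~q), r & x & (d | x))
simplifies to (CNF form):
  (r | ~q) & (x | ~q)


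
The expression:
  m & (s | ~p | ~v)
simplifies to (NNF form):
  m & (s | ~p | ~v)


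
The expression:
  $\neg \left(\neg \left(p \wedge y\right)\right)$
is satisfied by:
  {p: True, y: True}


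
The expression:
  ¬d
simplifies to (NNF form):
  ¬d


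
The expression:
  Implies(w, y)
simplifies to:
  y | ~w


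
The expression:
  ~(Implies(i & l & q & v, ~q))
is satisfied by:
  {v: True, i: True, q: True, l: True}


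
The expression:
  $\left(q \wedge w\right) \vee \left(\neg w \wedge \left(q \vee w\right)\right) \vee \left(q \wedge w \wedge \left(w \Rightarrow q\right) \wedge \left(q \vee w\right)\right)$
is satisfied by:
  {q: True}


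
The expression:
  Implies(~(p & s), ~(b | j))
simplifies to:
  (p | ~b) & (p | ~j) & (s | ~b) & (s | ~j)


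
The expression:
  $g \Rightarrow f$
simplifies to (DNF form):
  $f \vee \neg g$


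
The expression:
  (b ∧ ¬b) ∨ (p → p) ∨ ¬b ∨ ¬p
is always true.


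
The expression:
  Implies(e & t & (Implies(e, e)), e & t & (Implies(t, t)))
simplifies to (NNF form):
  True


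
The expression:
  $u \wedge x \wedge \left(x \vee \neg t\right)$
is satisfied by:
  {u: True, x: True}


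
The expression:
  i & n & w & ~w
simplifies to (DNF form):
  False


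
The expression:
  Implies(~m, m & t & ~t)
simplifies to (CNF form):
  m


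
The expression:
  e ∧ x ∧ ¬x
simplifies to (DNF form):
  False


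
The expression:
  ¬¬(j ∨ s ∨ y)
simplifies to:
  j ∨ s ∨ y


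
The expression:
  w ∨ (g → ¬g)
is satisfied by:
  {w: True, g: False}
  {g: False, w: False}
  {g: True, w: True}


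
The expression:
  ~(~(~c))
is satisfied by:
  {c: False}


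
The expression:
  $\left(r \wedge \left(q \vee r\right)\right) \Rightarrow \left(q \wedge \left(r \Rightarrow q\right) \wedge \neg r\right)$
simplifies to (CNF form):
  $\neg r$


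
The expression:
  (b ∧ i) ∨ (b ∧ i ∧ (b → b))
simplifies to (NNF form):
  b ∧ i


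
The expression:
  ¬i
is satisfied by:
  {i: False}


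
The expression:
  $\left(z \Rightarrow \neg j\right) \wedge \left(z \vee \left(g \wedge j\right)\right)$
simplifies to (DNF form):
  $\left(z \wedge \neg j\right) \vee \left(z \wedge \neg z\right) \vee \left(g \wedge j \wedge \neg j\right) \vee \left(g \wedge j \wedge \neg z\right) \vee \left(g \wedge z \wedge \neg j\right) \vee \left(g \wedge z \wedge \neg z\right) \vee \left(j \wedge z \wedge \neg j\right) \vee \left(j \wedge z \wedge \neg z\right)$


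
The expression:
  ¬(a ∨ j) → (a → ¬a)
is always true.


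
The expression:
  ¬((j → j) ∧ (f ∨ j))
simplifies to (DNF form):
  ¬f ∧ ¬j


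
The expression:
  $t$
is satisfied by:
  {t: True}


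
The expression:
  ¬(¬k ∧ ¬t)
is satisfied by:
  {k: True, t: True}
  {k: True, t: False}
  {t: True, k: False}


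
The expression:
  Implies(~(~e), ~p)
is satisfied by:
  {p: False, e: False}
  {e: True, p: False}
  {p: True, e: False}


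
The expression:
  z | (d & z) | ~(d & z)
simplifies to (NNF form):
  True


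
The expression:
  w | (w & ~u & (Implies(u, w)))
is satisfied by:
  {w: True}


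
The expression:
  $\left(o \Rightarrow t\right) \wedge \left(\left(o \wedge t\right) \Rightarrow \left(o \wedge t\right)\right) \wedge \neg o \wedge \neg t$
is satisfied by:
  {o: False, t: False}


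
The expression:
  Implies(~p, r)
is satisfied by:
  {r: True, p: True}
  {r: True, p: False}
  {p: True, r: False}


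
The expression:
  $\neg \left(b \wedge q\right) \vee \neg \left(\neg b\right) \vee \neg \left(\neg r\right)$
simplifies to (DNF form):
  $\text{True}$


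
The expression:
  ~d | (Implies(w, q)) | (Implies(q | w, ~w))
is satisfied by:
  {q: True, w: False, d: False}
  {w: False, d: False, q: False}
  {d: True, q: True, w: False}
  {d: True, w: False, q: False}
  {q: True, w: True, d: False}
  {w: True, q: False, d: False}
  {d: True, w: True, q: True}


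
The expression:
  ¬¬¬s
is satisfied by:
  {s: False}


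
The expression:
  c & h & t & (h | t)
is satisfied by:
  {t: True, c: True, h: True}


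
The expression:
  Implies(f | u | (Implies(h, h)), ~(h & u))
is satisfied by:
  {h: False, u: False}
  {u: True, h: False}
  {h: True, u: False}


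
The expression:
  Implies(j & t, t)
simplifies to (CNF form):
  True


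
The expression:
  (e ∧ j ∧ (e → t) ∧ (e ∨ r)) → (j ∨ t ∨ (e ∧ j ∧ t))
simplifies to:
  True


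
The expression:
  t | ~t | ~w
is always true.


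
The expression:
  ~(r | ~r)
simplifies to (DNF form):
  False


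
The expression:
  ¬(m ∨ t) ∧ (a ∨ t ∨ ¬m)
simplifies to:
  ¬m ∧ ¬t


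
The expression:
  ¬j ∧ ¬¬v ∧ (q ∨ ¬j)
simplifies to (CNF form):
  v ∧ ¬j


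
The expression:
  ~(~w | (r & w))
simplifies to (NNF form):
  w & ~r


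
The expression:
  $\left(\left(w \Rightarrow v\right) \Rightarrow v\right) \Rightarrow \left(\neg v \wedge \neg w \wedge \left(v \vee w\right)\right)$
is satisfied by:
  {v: False, w: False}


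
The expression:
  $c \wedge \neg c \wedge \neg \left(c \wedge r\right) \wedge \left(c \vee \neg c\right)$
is never true.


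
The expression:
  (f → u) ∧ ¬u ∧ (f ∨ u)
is never true.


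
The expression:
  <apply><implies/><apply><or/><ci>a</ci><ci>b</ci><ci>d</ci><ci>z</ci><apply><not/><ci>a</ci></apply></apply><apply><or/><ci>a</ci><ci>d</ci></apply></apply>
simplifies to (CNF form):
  <apply><or/><ci>a</ci><ci>d</ci></apply>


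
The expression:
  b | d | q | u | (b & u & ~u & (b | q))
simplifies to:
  b | d | q | u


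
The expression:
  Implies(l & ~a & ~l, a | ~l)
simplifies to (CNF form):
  True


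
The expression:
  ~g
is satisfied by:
  {g: False}


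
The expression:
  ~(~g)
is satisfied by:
  {g: True}


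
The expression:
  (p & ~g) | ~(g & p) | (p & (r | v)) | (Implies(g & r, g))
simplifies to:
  True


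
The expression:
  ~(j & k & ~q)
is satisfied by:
  {q: True, k: False, j: False}
  {k: False, j: False, q: False}
  {j: True, q: True, k: False}
  {j: True, k: False, q: False}
  {q: True, k: True, j: False}
  {k: True, q: False, j: False}
  {j: True, k: True, q: True}


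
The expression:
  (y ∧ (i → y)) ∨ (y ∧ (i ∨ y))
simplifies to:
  y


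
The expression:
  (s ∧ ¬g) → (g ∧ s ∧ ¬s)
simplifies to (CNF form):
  g ∨ ¬s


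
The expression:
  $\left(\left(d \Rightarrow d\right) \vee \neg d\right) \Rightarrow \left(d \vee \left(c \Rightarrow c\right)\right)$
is always true.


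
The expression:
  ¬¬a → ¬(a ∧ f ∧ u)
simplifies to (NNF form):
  ¬a ∨ ¬f ∨ ¬u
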